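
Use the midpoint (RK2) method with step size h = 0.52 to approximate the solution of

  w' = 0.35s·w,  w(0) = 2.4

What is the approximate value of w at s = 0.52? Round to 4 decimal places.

2.5136

Midpoint: k1 = f(s_n, w_n); k2 = f(s_n + h/2, w_n + (h/2)·k1); w_{n+1} = w_n + h·k2.
s=0.000000, w=2.400000:
  k1 = f(0.000000, 2.400000) = 0.000000
  k2 = f(0.260000, 2.400000) = 0.218400
  w ← 2.400000 + 0.52·0.218400 = 2.513568
w(0.52) ≈ 2.5136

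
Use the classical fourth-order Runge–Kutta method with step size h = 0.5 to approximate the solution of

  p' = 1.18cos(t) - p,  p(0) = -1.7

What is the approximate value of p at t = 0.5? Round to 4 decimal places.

-0.5891

RK4: k1 = f(t_n, p_n); k2 = f(t_n + h/2, p_n + (h/2)·k1); k3 = f(t_n + h/2, p_n + (h/2)·k2); k4 = f(t_n + h, p_n + h·k3); p_{n+1} = p_n + (h/6)·(k1 + 2k2 + 2k3 + k4).
t=0.000000, p=-1.700000:
  k1 = f(0.000000, -1.700000) = 2.880000
  k2 = f(0.250000, -0.980000) = 2.123317
  k3 = f(0.250000, -1.169171) = 2.312487
  k4 = f(0.500000, -0.543756) = 1.579304
  p ← -1.700000 + (0.5/6)·(k1 + 2k2 + 2k3 + k4) = -0.589091
p(0.5) ≈ -0.5891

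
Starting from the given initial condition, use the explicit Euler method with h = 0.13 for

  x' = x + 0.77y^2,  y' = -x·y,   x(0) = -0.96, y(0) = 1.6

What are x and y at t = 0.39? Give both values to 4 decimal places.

Euler on (x,y): x_{n+1} = x_n + h·x', y_{n+1} = y_n + h·y'.
0.000000: (-0.960000, 1.600000); f=(1.011200, 1.536000) → (-0.828544, 1.799680)
0.130000: (-0.828544, 1.799680); f=(1.665369, 1.491114) → (-0.612046, 1.993525)
0.260000: (-0.612046, 1.993525); f=(2.448043, 1.220129) → (-0.293800, 2.152142)
(x(0.39), y(0.39)) ≈ (-0.2938, 2.1521)

-0.2938, 2.1521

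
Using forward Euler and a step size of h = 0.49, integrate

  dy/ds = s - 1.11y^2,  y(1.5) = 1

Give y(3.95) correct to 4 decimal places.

1.8259

Euler: y_{n+1} = y_n + h·f(s_n, y_n).
s=1.500000, y=1.000000: f=0.390000 → y ← 1.000000 + 0.49·0.390000 = 1.191100
s=1.990000, y=1.191100: f=0.415222 → y ← 1.191100 + 0.49·0.415222 = 1.394559
s=2.480000, y=1.394559: f=0.321279 → y ← 1.394559 + 0.49·0.321279 = 1.551985
s=2.970000, y=1.551985: f=0.296389 → y ← 1.551985 + 0.49·0.296389 = 1.697216
s=3.460000, y=1.697216: f=0.262598 → y ← 1.697216 + 0.49·0.262598 = 1.825889
y(3.95) ≈ 1.8259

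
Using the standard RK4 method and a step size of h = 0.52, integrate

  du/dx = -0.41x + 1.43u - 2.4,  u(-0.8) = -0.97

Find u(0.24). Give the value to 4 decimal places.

-9.6189

RK4: k1 = f(x_n, u_n); k2 = f(x_n + h/2, u_n + (h/2)·k1); k3 = f(x_n + h/2, u_n + (h/2)·k2); k4 = f(x_n + h, u_n + h·k3); u_{n+1} = u_n + (h/6)·(k1 + 2k2 + 2k3 + k4).
x=-0.800000, u=-0.970000:
  k1 = f(-0.800000, -0.970000) = -3.459100
  k2 = f(-0.540000, -1.869366) = -4.851793
  k3 = f(-0.540000, -2.231466) = -5.369597
  k4 = f(-0.280000, -3.762190) = -7.665132
  u ← -0.970000 + (0.52/6)·(k1 + 2k2 + 2k3 + k4) = -3.705808
x=-0.280000, u=-3.705808:
  k1 = f(-0.280000, -3.705808) = -7.584505
  k2 = f(-0.020000, -5.677779) = -10.511024
  k3 = f(-0.020000, -6.438674) = -11.599104
  k4 = f(0.240000, -9.737342) = -16.422799
  u ← -3.705808 + (0.52/6)·(k1 + 2k2 + 2k3 + k4) = -9.618863
u(0.24) ≈ -9.6189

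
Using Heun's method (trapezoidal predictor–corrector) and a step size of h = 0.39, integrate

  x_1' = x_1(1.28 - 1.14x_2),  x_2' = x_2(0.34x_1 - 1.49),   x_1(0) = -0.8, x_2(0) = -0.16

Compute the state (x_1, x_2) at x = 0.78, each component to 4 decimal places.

-2.2499, -0.0446

Heun on (x_1,x_2): k1 = f(x_n, state_n); k2 = f(x_n + h, state_n + h·k1); state_{n+1} = state_n + (h/2)·(k1 + k2).
0.000000: (-0.800000, -0.160000)
  k1 = (-1.169920, 0.281920)
  predictor → (-1.256269, -0.050051)
  k2 = (-1.679705, 0.095955)
  → (-1.355677, -0.086314)
0.390000: (-1.355677, -0.086314)
  k1 = (-1.868663, 0.168393)
  predictor → (-2.084455, -0.020641)
  k2 = (-2.717152, 0.045384)
  → (-2.249911, -0.044628)
(x_1(0.78), x_2(0.78)) ≈ (-2.2499, -0.0446)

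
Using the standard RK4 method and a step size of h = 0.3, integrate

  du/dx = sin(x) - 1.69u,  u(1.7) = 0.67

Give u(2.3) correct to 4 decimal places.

0.5728

RK4: k1 = f(x_n, u_n); k2 = f(x_n + h/2, u_n + (h/2)·k1); k3 = f(x_n + h/2, u_n + (h/2)·k2); k4 = f(x_n + h, u_n + h·k3); u_{n+1} = u_n + (h/6)·(k1 + 2k2 + 2k3 + k4).
x=1.700000, u=0.670000:
  k1 = f(1.700000, 0.670000) = -0.140635
  k2 = f(1.850000, 0.648905) = -0.135374
  k3 = f(1.850000, 0.649694) = -0.136708
  k4 = f(2.000000, 0.628988) = -0.153692
  u ← 0.670000 + (0.3/6)·(k1 + 2k2 + 2k3 + k4) = 0.628076
x=2.000000, u=0.628076:
  k1 = f(2.000000, 0.628076) = -0.152150
  k2 = f(2.150000, 0.605253) = -0.185979
  k3 = f(2.150000, 0.600179) = -0.177403
  k4 = f(2.300000, 0.574855) = -0.225799
  u ← 0.628076 + (0.3/6)·(k1 + 2k2 + 2k3 + k4) = 0.572840
u(2.3) ≈ 0.5728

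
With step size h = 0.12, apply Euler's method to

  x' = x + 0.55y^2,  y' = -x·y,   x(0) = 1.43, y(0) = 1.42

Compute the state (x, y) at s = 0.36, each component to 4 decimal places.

Euler on (x,y): x_{n+1} = x_n + h·x', y_{n+1} = y_n + h·y'.
0.000000: (1.430000, 1.420000); f=(2.539020, -2.030600) → (1.734682, 1.176328)
0.120000: (1.734682, 1.176328); f=(2.495744, -2.040555) → (2.034172, 0.931461)
0.240000: (2.034172, 0.931461); f=(2.511363, -1.894752) → (2.335535, 0.704091)
(x(0.36), y(0.36)) ≈ (2.3355, 0.7041)

2.3355, 0.7041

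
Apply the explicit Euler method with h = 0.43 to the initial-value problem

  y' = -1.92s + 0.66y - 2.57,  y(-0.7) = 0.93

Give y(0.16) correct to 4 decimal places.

Euler: y_{n+1} = y_n + h·f(s_n, y_n).
s=-0.700000, y=0.930000: f=-0.612200 → y ← 0.930000 + 0.43·(-0.612200) = 0.666754
s=-0.270000, y=0.666754: f=-1.611542 → y ← 0.666754 + 0.43·(-1.611542) = -0.026209
y(0.16) ≈ -0.0262

-0.0262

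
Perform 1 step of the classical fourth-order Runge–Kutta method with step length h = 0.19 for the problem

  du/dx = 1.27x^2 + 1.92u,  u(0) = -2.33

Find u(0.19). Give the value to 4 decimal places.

RK4: k1 = f(x_n, u_n); k2 = f(x_n + h/2, u_n + (h/2)·k1); k3 = f(x_n + h/2, u_n + (h/2)·k2); k4 = f(x_n + h, u_n + h·k3); u_{n+1} = u_n + (h/6)·(k1 + 2k2 + 2k3 + k4).
x=0.000000, u=-2.330000:
  k1 = f(0.000000, -2.330000) = -4.473600
  k2 = f(0.095000, -2.754992) = -5.278123
  k3 = f(0.095000, -2.831422) = -5.424868
  k4 = f(0.190000, -3.360725) = -6.406745
  u ← -2.330000 + (0.19/6)·(k1 + 2k2 + 2k3 + k4) = -3.352400
u(0.19) ≈ -3.3524

-3.3524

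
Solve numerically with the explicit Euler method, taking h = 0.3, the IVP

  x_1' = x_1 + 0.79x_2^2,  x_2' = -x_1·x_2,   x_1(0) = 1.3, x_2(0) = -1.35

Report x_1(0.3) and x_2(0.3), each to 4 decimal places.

Euler on (x_1,x_2): x_1_{n+1} = x_1_n + h·x_1', x_2_{n+1} = x_2_n + h·x_2'.
0.000000: (1.300000, -1.350000); f=(2.739775, 1.755000) → (2.121933, -0.823500)
(x_1(0.3), x_2(0.3)) ≈ (2.1219, -0.8235)

2.1219, -0.8235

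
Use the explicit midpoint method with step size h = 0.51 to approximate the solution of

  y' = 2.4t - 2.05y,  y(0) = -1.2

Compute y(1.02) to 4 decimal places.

0.4652

Midpoint: k1 = f(t_n, y_n); k2 = f(t_n + h/2, y_n + (h/2)·k1); y_{n+1} = y_n + h·k2.
t=0.000000, y=-1.200000:
  k1 = f(0.000000, -1.200000) = 2.460000
  k2 = f(0.255000, -0.572700) = 1.786035
  y ← -1.200000 + 0.51·1.786035 = -0.289122
t=0.510000, y=-0.289122:
  k1 = f(0.510000, -0.289122) = 1.816700
  k2 = f(0.765000, 0.174136) = 1.479020
  y ← -0.289122 + 0.51·1.479020 = 0.465178
y(1.02) ≈ 0.4652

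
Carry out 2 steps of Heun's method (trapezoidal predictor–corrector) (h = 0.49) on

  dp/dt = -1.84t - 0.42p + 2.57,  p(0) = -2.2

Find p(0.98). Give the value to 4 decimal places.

Heun: k1 = f(t_n, p_n); k2 = f(t_n + h, p_n + h·k1); p_{n+1} = p_n + (h/2)·(k1 + k2).
t=0.000000, p=-2.200000:
  k1 = f(0.000000, -2.200000) = 3.494000
  k2 = f(0.490000, -0.487940) = 1.873335
  p ← -2.200000 + (0.49/2)·(3.494000 + 1.873335) = -0.885003
t=0.490000, p=-0.885003:
  k1 = f(0.490000, -0.885003) = 2.040101
  k2 = f(0.980000, 0.114647) = 0.718648
  p ← -0.885003 + (0.49/2)·(2.040101 + 0.718648) = -0.209109
p(0.98) ≈ -0.2091

-0.2091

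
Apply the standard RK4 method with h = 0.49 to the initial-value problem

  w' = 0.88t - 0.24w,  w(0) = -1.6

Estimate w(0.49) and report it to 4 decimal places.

RK4: k1 = f(t_n, w_n); k2 = f(t_n + h/2, w_n + (h/2)·k1); k3 = f(t_n + h/2, w_n + (h/2)·k2); k4 = f(t_n + h, w_n + h·k3); w_{n+1} = w_n + (h/6)·(k1 + 2k2 + 2k3 + k4).
t=0.000000, w=-1.600000:
  k1 = f(0.000000, -1.600000) = 0.384000
  k2 = f(0.245000, -1.505920) = 0.577021
  k3 = f(0.245000, -1.458630) = 0.565671
  k4 = f(0.490000, -1.322821) = 0.748677
  w ← -1.600000 + (0.49/6)·(k1 + 2k2 + 2k3 + k4) = -1.320858
w(0.49) ≈ -1.3209

-1.3209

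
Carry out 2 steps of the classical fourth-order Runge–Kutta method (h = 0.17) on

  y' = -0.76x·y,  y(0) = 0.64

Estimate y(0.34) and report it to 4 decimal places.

RK4: k1 = f(x_n, y_n); k2 = f(x_n + h/2, y_n + (h/2)·k1); k3 = f(x_n + h/2, y_n + (h/2)·k2); k4 = f(x_n + h, y_n + h·k3); y_{n+1} = y_n + (h/6)·(k1 + 2k2 + 2k3 + k4).
x=0.000000, y=0.640000:
  k1 = f(0.000000, 0.640000) = 0.000000
  k2 = f(0.085000, 0.640000) = -0.041344
  k3 = f(0.085000, 0.636486) = -0.041117
  k4 = f(0.170000, 0.633010) = -0.081785
  y ← 0.640000 + (0.17/6)·(k1 + 2k2 + 2k3 + k4) = 0.633010
x=0.170000, y=0.633010:
  k1 = f(0.170000, 0.633010) = -0.081785
  k2 = f(0.255000, 0.626058) = -0.121330
  k3 = f(0.255000, 0.622697) = -0.120679
  k4 = f(0.340000, 0.612495) = -0.158269
  y ← 0.633010 + (0.17/6)·(k1 + 2k2 + 2k3 + k4) = 0.612495
y(0.34) ≈ 0.6125

0.6125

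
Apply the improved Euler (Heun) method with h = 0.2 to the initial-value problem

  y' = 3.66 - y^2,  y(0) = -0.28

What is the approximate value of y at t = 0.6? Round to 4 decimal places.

Heun: k1 = f(t_n, y_n); k2 = f(t_n + h, y_n + h·k1); y_{n+1} = y_n + (h/2)·(k1 + k2).
t=0.000000, y=-0.280000:
  k1 = f(0.000000, -0.280000) = 3.581600
  k2 = f(0.200000, 0.436320) = 3.469625
  y ← -0.280000 + (0.2/2)·(3.581600 + 3.469625) = 0.425122
t=0.200000, y=0.425122:
  k1 = f(0.200000, 0.425122) = 3.479271
  k2 = f(0.400000, 1.120977) = 2.403411
  y ← 0.425122 + (0.2/2)·(3.479271 + 2.403411) = 1.013391
t=0.400000, y=1.013391:
  k1 = f(0.400000, 1.013391) = 2.633039
  k2 = f(0.600000, 1.539999) = 1.288404
  y ← 1.013391 + (0.2/2)·(2.633039 + 1.288404) = 1.405535
y(0.6) ≈ 1.4055

1.4055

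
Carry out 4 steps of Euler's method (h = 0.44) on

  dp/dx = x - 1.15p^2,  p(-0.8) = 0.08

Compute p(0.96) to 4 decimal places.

Euler: p_{n+1} = p_n + h·f(x_n, p_n).
x=-0.800000, p=0.080000: f=-0.807360 → p ← 0.080000 + 0.44·(-0.807360) = -0.275238
x=-0.360000, p=-0.275238: f=-0.447120 → p ← -0.275238 + 0.44·(-0.447120) = -0.471971
x=0.080000, p=-0.471971: f=-0.176170 → p ← -0.471971 + 0.44·(-0.176170) = -0.549486
x=0.520000, p=-0.549486: f=0.172775 → p ← -0.549486 + 0.44·0.172775 = -0.473465
p(0.96) ≈ -0.4735

-0.4735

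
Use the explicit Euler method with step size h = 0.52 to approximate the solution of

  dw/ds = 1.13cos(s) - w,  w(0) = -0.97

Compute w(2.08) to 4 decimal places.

0.2801

Euler: w_{n+1} = w_n + h·f(s_n, w_n).
s=0.000000, w=-0.970000: f=2.100000 → w ← -0.970000 + 0.52·2.100000 = 0.122000
s=0.520000, w=0.122000: f=0.858636 → w ← 0.122000 + 0.52·0.858636 = 0.568491
s=1.040000, w=0.568491: f=0.003538 → w ← 0.568491 + 0.52·0.003538 = 0.570330
s=1.560000, w=0.570330: f=-0.558131 → w ← 0.570330 + 0.52·(-0.558131) = 0.280102
w(2.08) ≈ 0.2801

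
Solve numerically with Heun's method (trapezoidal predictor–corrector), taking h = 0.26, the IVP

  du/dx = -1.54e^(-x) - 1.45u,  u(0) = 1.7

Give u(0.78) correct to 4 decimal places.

Heun: k1 = f(x_n, u_n); k2 = f(x_n + h, u_n + h·k1); u_{n+1} = u_n + (h/2)·(k1 + k2).
x=0.000000, u=1.700000:
  k1 = f(0.000000, 1.700000) = -4.005000
  k2 = f(0.260000, 0.658700) = -2.142534
  u ← 1.700000 + (0.26/2)·(-4.005000 + (-2.142534)) = 0.900821
x=0.260000, u=0.900821:
  k1 = f(0.260000, 0.900821) = -2.493609
  k2 = f(0.520000, 0.252482) = -1.281661
  u ← 0.900821 + (0.26/2)·(-2.493609 + (-1.281661)) = 0.410035
x=0.520000, u=0.410035:
  k1 = f(0.520000, 0.410035) = -1.510113
  k2 = f(0.780000, 0.017406) = -0.731184
  u ← 0.410035 + (0.26/2)·(-1.510113 + (-0.731184)) = 0.118667
u(0.78) ≈ 0.1187

0.1187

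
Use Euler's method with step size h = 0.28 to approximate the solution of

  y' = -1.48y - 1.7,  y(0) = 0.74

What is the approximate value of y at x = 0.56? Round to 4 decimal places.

-0.5010

Euler: y_{n+1} = y_n + h·f(x_n, y_n).
x=0.000000, y=0.740000: f=-2.795200 → y ← 0.740000 + 0.28·(-2.795200) = -0.042656
x=0.280000, y=-0.042656: f=-1.636869 → y ← -0.042656 + 0.28·(-1.636869) = -0.500979
y(0.56) ≈ -0.5010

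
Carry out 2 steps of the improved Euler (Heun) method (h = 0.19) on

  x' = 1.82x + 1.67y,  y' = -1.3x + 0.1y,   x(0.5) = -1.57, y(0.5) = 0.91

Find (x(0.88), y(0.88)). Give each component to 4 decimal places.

-1.9582, 1.8501

Heun on (x,y): k1 = f(s_n, state_n); k2 = f(s_n + h, state_n + h·k1); state_{n+1} = state_n + (h/2)·(k1 + k2).
0.500000: (-1.570000, 0.910000)
  k1 = (-1.337700, 2.132000)
  predictor → (-1.824163, 1.315080)
  k2 = (-1.123793, 2.502920)
  → (-1.803842, 1.350317)
0.690000: (-1.803842, 1.350317)
  k1 = (-1.027962, 2.480026)
  predictor → (-1.999155, 1.821522)
  k2 = (-0.596519, 2.781053)
  → (-1.958168, 1.850120)
(x(0.88), y(0.88)) ≈ (-1.9582, 1.8501)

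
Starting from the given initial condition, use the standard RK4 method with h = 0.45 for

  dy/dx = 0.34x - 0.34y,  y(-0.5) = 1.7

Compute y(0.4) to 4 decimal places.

1.2447

RK4: k1 = f(x_n, y_n); k2 = f(x_n + h/2, y_n + (h/2)·k1); k3 = f(x_n + h/2, y_n + (h/2)·k2); k4 = f(x_n + h, y_n + h·k3); y_{n+1} = y_n + (h/6)·(k1 + 2k2 + 2k3 + k4).
x=-0.500000, y=1.700000:
  k1 = f(-0.500000, 1.700000) = -0.748000
  k2 = f(-0.275000, 1.531700) = -0.614278
  k3 = f(-0.275000, 1.561787) = -0.624508
  k4 = f(-0.050000, 1.418972) = -0.499450
  y ← 1.700000 + (0.45/6)·(k1 + 2k2 + 2k3 + k4) = 1.420623
x=-0.050000, y=1.420623:
  k1 = f(-0.050000, 1.420623) = -0.500012
  k2 = f(0.175000, 1.308121) = -0.385261
  k3 = f(0.175000, 1.333940) = -0.394039
  k4 = f(0.400000, 1.243306) = -0.286724
  y ← 1.420623 + (0.45/6)·(k1 + 2k2 + 2k3 + k4) = 1.244723
y(0.4) ≈ 1.2447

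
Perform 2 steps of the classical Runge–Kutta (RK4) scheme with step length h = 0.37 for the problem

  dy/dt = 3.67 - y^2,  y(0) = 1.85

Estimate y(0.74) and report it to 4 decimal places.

1.9105

RK4: k1 = f(t_n, y_n); k2 = f(t_n + h/2, y_n + (h/2)·k1); k3 = f(t_n + h/2, y_n + (h/2)·k2); k4 = f(t_n + h, y_n + h·k3); y_{n+1} = y_n + (h/6)·(k1 + 2k2 + 2k3 + k4).
t=0.000000, y=1.850000:
  k1 = f(0.000000, 1.850000) = 0.247500
  k2 = f(0.185000, 1.895787) = 0.075990
  k3 = f(0.185000, 1.864058) = 0.195287
  k4 = f(0.370000, 1.922256) = -0.025069
  y ← 1.850000 + (0.37/6)·(k1 + 2k2 + 2k3 + k4) = 1.897174
t=0.370000, y=1.897174:
  k1 = f(0.370000, 1.897174) = 0.070731
  k2 = f(0.555000, 1.910259) = 0.020910
  k3 = f(0.555000, 1.901042) = 0.056038
  k4 = f(0.740000, 1.917908) = -0.008371
  y ← 1.897174 + (0.37/6)·(k1 + 2k2 + 2k3 + k4) = 1.910510
y(0.74) ≈ 1.9105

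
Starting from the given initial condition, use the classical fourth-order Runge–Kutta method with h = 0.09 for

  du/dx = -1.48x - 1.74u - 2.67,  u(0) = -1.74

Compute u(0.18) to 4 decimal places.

RK4: k1 = f(x_n, u_n); k2 = f(x_n + h/2, u_n + (h/2)·k1); k3 = f(x_n + h/2, u_n + (h/2)·k2); k4 = f(x_n + h, u_n + h·k3); u_{n+1} = u_n + (h/6)·(k1 + 2k2 + 2k3 + k4).
x=0.000000, u=-1.740000:
  k1 = f(0.000000, -1.740000) = 0.357600
  k2 = f(0.045000, -1.723908) = 0.263000
  k3 = f(0.045000, -1.728165) = 0.270407
  k4 = f(0.090000, -1.715663) = 0.182054
  u ← -1.740000 + (0.09/6)·(k1 + 2k2 + 2k3 + k4) = -1.715903
x=0.090000, u=-1.715903:
  k1 = f(0.090000, -1.715903) = 0.182471
  k2 = f(0.135000, -1.707692) = 0.101584
  k3 = f(0.135000, -1.711332) = 0.107917
  k4 = f(0.180000, -1.706190) = 0.032371
  u ← -1.715903 + (0.09/6)·(k1 + 2k2 + 2k3 + k4) = -1.706395
u(0.18) ≈ -1.7064

-1.7064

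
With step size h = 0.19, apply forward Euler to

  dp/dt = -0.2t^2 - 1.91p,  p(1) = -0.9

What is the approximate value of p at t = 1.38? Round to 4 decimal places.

Euler: p_{n+1} = p_n + h·f(t_n, p_n).
t=1.000000, p=-0.900000: f=1.519000 → p ← -0.900000 + 0.19·1.519000 = -0.611390
t=1.190000, p=-0.611390: f=0.884535 → p ← -0.611390 + 0.19·0.884535 = -0.443328
p(1.38) ≈ -0.4433

-0.4433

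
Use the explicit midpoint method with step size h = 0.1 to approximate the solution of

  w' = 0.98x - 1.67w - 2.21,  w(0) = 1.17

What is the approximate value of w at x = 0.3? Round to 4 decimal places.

0.2296

Midpoint: k1 = f(x_n, w_n); k2 = f(x_n + h/2, w_n + (h/2)·k1); w_{n+1} = w_n + h·k2.
x=0.000000, w=1.170000:
  k1 = f(0.000000, 1.170000) = -4.163900
  k2 = f(0.050000, 0.961805) = -3.767214
  w ← 1.170000 + 0.1·(-3.767214) = 0.793279
x=0.100000, w=0.793279:
  k1 = f(0.100000, 0.793279) = -3.436775
  k2 = f(0.150000, 0.621440) = -3.100804
  w ← 0.793279 + 0.1·(-3.100804) = 0.483198
x=0.200000, w=0.483198:
  k1 = f(0.200000, 0.483198) = -2.820941
  k2 = f(0.250000, 0.342151) = -2.536392
  w ← 0.483198 + 0.1·(-2.536392) = 0.229559
w(0.3) ≈ 0.2296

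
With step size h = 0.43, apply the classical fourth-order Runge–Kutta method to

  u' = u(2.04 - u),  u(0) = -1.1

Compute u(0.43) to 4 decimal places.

RK4: k1 = f(x_n, u_n); k2 = f(x_n + h/2, u_n + (h/2)·k1); k3 = f(x_n + h/2, u_n + (h/2)·k2); k4 = f(x_n + h, u_n + h·k3); u_{n+1} = u_n + (h/6)·(k1 + 2k2 + 2k3 + k4).
x=0.000000, u=-1.100000:
  k1 = f(0.000000, -1.100000) = -3.454000
  k2 = f(0.215000, -1.842610) = -7.154136
  k3 = f(0.215000, -2.638139) = -12.341583
  k4 = f(0.430000, -6.406881) = -54.118155
  u ← -1.100000 + (0.43/6)·(k1 + 2k2 + 2k3 + k4) = -8.020391
u(0.43) ≈ -8.0204

-8.0204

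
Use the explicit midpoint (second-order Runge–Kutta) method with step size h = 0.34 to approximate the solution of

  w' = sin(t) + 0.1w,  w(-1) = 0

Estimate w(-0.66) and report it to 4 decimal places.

Midpoint: k1 = f(t_n, w_n); k2 = f(t_n + h/2, w_n + (h/2)·k1); w_{n+1} = w_n + h·k2.
t=-1.000000, w=0.000000:
  k1 = f(-1.000000, 0.000000) = -0.841471
  k2 = f(-0.830000, -0.143050) = -0.752236
  w ← 0.000000 + 0.34·(-0.752236) = -0.255760
w(-0.66) ≈ -0.2558

-0.2558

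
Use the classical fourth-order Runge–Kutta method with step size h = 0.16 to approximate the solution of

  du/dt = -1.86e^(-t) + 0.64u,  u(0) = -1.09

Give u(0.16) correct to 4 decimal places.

RK4: k1 = f(t_n, u_n); k2 = f(t_n + h/2, u_n + (h/2)·k1); k3 = f(t_n + h/2, u_n + (h/2)·k2); k4 = f(t_n + h, u_n + h·k3); u_{n+1} = u_n + (h/6)·(k1 + 2k2 + 2k3 + k4).
t=0.000000, u=-1.090000:
  k1 = f(0.000000, -1.090000) = -2.557600
  k2 = f(0.080000, -1.294608) = -2.545546
  k3 = f(0.080000, -1.293644) = -2.544928
  k4 = f(0.160000, -1.497189) = -2.543188
  u ← -1.090000 + (0.16/6)·(k1 + 2k2 + 2k3 + k4) = -1.497513
u(0.16) ≈ -1.4975

-1.4975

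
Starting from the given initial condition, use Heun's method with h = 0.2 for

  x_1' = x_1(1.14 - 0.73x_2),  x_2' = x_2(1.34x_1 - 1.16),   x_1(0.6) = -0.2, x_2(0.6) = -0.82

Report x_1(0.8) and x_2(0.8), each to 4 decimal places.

Heun on (x_1,x_2): k1 = f(t_n, state_n); k2 = f(t_n + h, state_n + h·k1); state_{n+1} = state_n + (h/2)·(k1 + k2).
0.600000: (-0.200000, -0.820000)
  k1 = (-0.347720, 1.170960)
  predictor → (-0.269544, -0.585808)
  k2 = (-0.422548, 0.891125)
  → (-0.277027, -0.613792)
(x_1(0.8), x_2(0.8)) ≈ (-0.2770, -0.6138)

-0.2770, -0.6138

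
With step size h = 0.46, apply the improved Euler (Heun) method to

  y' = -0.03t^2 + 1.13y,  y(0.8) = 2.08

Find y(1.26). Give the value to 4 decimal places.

Heun: k1 = f(t_n, y_n); k2 = f(t_n + h, y_n + h·k1); y_{n+1} = y_n + (h/2)·(k1 + k2).
t=0.800000, y=2.080000:
  k1 = f(0.800000, 2.080000) = 2.331200
  k2 = f(1.260000, 3.152352) = 3.514530
  y ← 2.080000 + (0.46/2)·(2.331200 + 3.514530) = 3.424518
y(1.26) ≈ 3.4245

3.4245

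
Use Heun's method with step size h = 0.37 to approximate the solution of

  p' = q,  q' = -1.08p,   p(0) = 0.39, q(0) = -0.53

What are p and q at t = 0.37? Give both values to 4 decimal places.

Heun on (p,q): k1 = f(t_n, state_n); k2 = f(t_n + h, state_n + h·k1); state_{n+1} = state_n + (h/2)·(k1 + k2).
0.000000: (0.390000, -0.530000)
  k1 = (-0.530000, -0.421200)
  predictor → (0.193900, -0.685844)
  k2 = (-0.685844, -0.209412)
  → (0.165069, -0.646663)
(p(0.37), q(0.37)) ≈ (0.1651, -0.6467)

0.1651, -0.6467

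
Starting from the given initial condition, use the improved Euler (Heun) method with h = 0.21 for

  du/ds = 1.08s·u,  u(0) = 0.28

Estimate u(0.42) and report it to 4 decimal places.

0.3078

Heun: k1 = f(s_n, u_n); k2 = f(s_n + h, u_n + h·k1); u_{n+1} = u_n + (h/2)·(k1 + k2).
s=0.000000, u=0.280000:
  k1 = f(0.000000, 0.280000) = 0.000000
  k2 = f(0.210000, 0.280000) = 0.063504
  u ← 0.280000 + (0.21/2)·(0.000000 + 0.063504) = 0.286668
s=0.210000, u=0.286668:
  k1 = f(0.210000, 0.286668) = 0.065016
  k2 = f(0.420000, 0.300321) = 0.136226
  u ← 0.286668 + (0.21/2)·(0.065016 + 0.136226) = 0.307798
u(0.42) ≈ 0.3078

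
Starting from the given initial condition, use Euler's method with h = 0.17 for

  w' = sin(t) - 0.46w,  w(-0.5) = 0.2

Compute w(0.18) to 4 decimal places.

Euler: w_{n+1} = w_n + h·f(t_n, w_n).
t=-0.500000, w=0.200000: f=-0.571426 → w ← 0.200000 + 0.17·(-0.571426) = 0.102858
t=-0.330000, w=0.102858: f=-0.371358 → w ← 0.102858 + 0.17·(-0.371358) = 0.039727
t=-0.160000, w=0.039727: f=-0.177593 → w ← 0.039727 + 0.17·(-0.177593) = 0.009536
t=0.010000, w=0.009536: f=0.005613 → w ← 0.009536 + 0.17·0.005613 = 0.010490
w(0.18) ≈ 0.0105

0.0105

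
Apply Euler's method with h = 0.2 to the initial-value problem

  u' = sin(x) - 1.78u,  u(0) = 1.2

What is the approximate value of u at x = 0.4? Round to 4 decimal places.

Euler: u_{n+1} = u_n + h·f(x_n, u_n).
x=0.000000, u=1.200000: f=-2.136000 → u ← 1.200000 + 0.2·(-2.136000) = 0.772800
x=0.200000, u=0.772800: f=-1.176915 → u ← 0.772800 + 0.2·(-1.176915) = 0.537417
u(0.4) ≈ 0.5374

0.5374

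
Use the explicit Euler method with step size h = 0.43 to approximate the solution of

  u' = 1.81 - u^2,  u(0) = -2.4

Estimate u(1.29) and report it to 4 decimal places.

-57.5634

Euler: u_{n+1} = u_n + h·f(t_n, u_n).
t=0.000000, u=-2.400000: f=-3.950000 → u ← -2.400000 + 0.43·(-3.950000) = -4.098500
t=0.430000, u=-4.098500: f=-14.987702 → u ← -4.098500 + 0.43·(-14.987702) = -10.543212
t=0.860000, u=-10.543212: f=-109.349319 → u ← -10.543212 + 0.43·(-109.349319) = -57.563419
u(1.29) ≈ -57.5634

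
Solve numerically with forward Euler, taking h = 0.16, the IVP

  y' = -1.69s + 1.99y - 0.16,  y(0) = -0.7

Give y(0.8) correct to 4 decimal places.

-3.6218

Euler: y_{n+1} = y_n + h·f(s_n, y_n).
s=0.000000, y=-0.700000: f=-1.553000 → y ← -0.700000 + 0.16·(-1.553000) = -0.948480
s=0.160000, y=-0.948480: f=-2.317875 → y ← -0.948480 + 0.16·(-2.317875) = -1.319340
s=0.320000, y=-1.319340: f=-3.326287 → y ← -1.319340 + 0.16·(-3.326287) = -1.851546
s=0.480000, y=-1.851546: f=-4.655776 → y ← -1.851546 + 0.16·(-4.655776) = -2.596470
s=0.640000, y=-2.596470: f=-6.408576 → y ← -2.596470 + 0.16·(-6.408576) = -3.621842
y(0.8) ≈ -3.6218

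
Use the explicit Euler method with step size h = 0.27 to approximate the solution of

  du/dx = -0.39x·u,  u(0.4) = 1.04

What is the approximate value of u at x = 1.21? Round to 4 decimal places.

Euler: u_{n+1} = u_n + h·f(x_n, u_n).
x=0.400000, u=1.040000: f=-0.162240 → u ← 1.040000 + 0.27·(-0.162240) = 0.996195
x=0.670000, u=0.996195: f=-0.260306 → u ← 0.996195 + 0.27·(-0.260306) = 0.925913
x=0.940000, u=0.925913: f=-0.339440 → u ← 0.925913 + 0.27·(-0.339440) = 0.834264
u(1.21) ≈ 0.8343

0.8343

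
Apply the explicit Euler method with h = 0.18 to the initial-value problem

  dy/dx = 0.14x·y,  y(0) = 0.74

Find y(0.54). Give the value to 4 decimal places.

0.7501

Euler: y_{n+1} = y_n + h·f(x_n, y_n).
x=0.000000, y=0.740000: f=0.000000 → y ← 0.740000 + 0.18·0.000000 = 0.740000
x=0.180000, y=0.740000: f=0.018648 → y ← 0.740000 + 0.18·0.018648 = 0.743357
x=0.360000, y=0.743357: f=0.037465 → y ← 0.743357 + 0.18·0.037465 = 0.750100
y(0.54) ≈ 0.7501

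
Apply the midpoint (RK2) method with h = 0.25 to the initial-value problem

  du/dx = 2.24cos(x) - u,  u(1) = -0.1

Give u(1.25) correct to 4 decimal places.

Midpoint: k1 = f(x_n, u_n); k2 = f(x_n + h/2, u_n + (h/2)·k1); u_{n+1} = u_n + h·k2.
x=1.000000, u=-0.100000:
  k1 = f(1.000000, -0.100000) = 1.310277
  k2 = f(1.125000, 0.063785) = 0.902051
  u ← -0.100000 + 0.25·0.902051 = 0.125513
u(1.25) ≈ 0.1255

0.1255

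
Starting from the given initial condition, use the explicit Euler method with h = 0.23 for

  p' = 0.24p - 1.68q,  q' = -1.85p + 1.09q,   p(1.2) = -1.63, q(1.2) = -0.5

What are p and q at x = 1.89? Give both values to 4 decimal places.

-2.0118, 1.6159

Euler on (p,q): p_{n+1} = p_n + h·p', q_{n+1} = q_n + h·q'.
1.200000: (-1.630000, -0.500000); f=(0.448800, 2.470500) → (-1.526776, 0.068215)
1.430000: (-1.526776, 0.068215); f=(-0.481027, 2.898890) → (-1.637412, 0.734960)
1.660000: (-1.637412, 0.734960); f=(-1.627711, 3.830319) → (-2.011786, 1.615933)
(p(1.89), q(1.89)) ≈ (-2.0118, 1.6159)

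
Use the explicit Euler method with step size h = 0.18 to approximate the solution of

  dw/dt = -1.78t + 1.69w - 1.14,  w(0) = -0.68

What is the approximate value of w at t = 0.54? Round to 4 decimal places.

Euler: w_{n+1} = w_n + h·f(t_n, w_n).
t=0.000000, w=-0.680000: f=-2.289200 → w ← -0.680000 + 0.18·(-2.289200) = -1.092056
t=0.180000, w=-1.092056: f=-3.305975 → w ← -1.092056 + 0.18·(-3.305975) = -1.687131
t=0.360000, w=-1.687131: f=-4.632052 → w ← -1.687131 + 0.18·(-4.632052) = -2.520901
w(0.54) ≈ -2.5209

-2.5209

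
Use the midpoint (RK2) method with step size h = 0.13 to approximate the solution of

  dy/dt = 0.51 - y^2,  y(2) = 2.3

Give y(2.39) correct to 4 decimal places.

1.3579

Midpoint: k1 = f(t_n, y_n); k2 = f(t_n + h/2, y_n + (h/2)·k1); y_{n+1} = y_n + h·k2.
t=2.000000, y=2.300000:
  k1 = f(2.000000, 2.300000) = -4.780000
  k2 = f(2.065000, 1.989300) = -3.447314
  y ← 2.300000 + 0.13·(-3.447314) = 1.851849
t=2.130000, y=1.851849:
  k1 = f(2.130000, 1.851849) = -2.919345
  k2 = f(2.195000, 1.662092) = -2.252549
  y ← 1.851849 + 0.13·(-2.252549) = 1.559018
t=2.260000, y=1.559018:
  k1 = f(2.260000, 1.559018) = -1.920536
  k2 = f(2.325000, 1.434183) = -1.546881
  y ← 1.559018 + 0.13·(-1.546881) = 1.357923
y(2.39) ≈ 1.3579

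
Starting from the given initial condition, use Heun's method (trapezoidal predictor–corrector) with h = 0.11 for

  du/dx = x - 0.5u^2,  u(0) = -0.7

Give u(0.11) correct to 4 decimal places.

-0.7220

Heun: k1 = f(x_n, u_n); k2 = f(x_n + h, u_n + h·k1); u_{n+1} = u_n + (h/2)·(k1 + k2).
x=0.000000, u=-0.700000:
  k1 = f(0.000000, -0.700000) = -0.245000
  k2 = f(0.110000, -0.726950) = -0.154228
  u ← -0.700000 + (0.11/2)·(-0.245000 + (-0.154228)) = -0.721958
u(0.11) ≈ -0.7220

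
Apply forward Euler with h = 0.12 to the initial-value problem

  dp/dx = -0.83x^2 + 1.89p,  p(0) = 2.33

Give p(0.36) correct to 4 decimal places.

Euler: p_{n+1} = p_n + h·f(x_n, p_n).
x=0.000000, p=2.330000: f=4.403700 → p ← 2.330000 + 0.12·4.403700 = 2.858444
x=0.120000, p=2.858444: f=5.390507 → p ← 2.858444 + 0.12·5.390507 = 3.505305
x=0.240000, p=3.505305: f=6.577218 → p ← 3.505305 + 0.12·6.577218 = 4.294571
p(0.36) ≈ 4.2946

4.2946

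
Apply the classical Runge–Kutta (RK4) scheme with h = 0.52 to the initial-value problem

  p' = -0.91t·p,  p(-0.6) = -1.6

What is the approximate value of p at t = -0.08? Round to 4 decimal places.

-1.8793

RK4: k1 = f(t_n, p_n); k2 = f(t_n + h/2, p_n + (h/2)·k1); k3 = f(t_n + h/2, p_n + (h/2)·k2); k4 = f(t_n + h, p_n + h·k3); p_{n+1} = p_n + (h/6)·(k1 + 2k2 + 2k3 + k4).
t=-0.600000, p=-1.600000:
  k1 = f(-0.600000, -1.600000) = -0.873600
  k2 = f(-0.340000, -1.827136) = -0.565316
  k3 = f(-0.340000, -1.746982) = -0.540516
  k4 = f(-0.080000, -1.881068) = -0.136942
  p ← -1.600000 + (0.52/6)·(k1 + 2k2 + 2k3 + k4) = -1.879258
p(-0.08) ≈ -1.8793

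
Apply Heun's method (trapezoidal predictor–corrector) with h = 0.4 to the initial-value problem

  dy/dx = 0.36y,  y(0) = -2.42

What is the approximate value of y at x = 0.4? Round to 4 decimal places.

Heun: k1 = f(x_n, y_n); k2 = f(x_n + h, y_n + h·k1); y_{n+1} = y_n + (h/2)·(k1 + k2).
x=0.000000, y=-2.420000:
  k1 = f(0.000000, -2.420000) = -0.871200
  k2 = f(0.400000, -2.768480) = -0.996653
  y ← -2.420000 + (0.4/2)·(-0.871200 + (-0.996653)) = -2.793571
y(0.4) ≈ -2.7936

-2.7936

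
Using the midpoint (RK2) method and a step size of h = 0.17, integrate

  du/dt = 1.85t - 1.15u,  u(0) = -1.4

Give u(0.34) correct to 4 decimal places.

Midpoint: k1 = f(t_n, u_n); k2 = f(t_n + h/2, u_n + (h/2)·k1); u_{n+1} = u_n + h·k2.
t=0.000000, u=-1.400000:
  k1 = f(0.000000, -1.400000) = 1.610000
  k2 = f(0.085000, -1.263150) = 1.609873
  u ← -1.400000 + 0.17·1.609873 = -1.126322
t=0.170000, u=-1.126322:
  k1 = f(0.170000, -1.126322) = 1.609770
  k2 = f(0.255000, -0.989491) = 1.609665
  u ← -1.126322 + 0.17·1.609665 = -0.852679
u(0.34) ≈ -0.8527

-0.8527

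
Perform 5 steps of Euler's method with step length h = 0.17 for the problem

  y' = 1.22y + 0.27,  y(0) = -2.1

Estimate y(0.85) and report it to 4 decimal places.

Euler: y_{n+1} = y_n + h·f(x_n, y_n).
x=0.000000, y=-2.100000: f=-2.292000 → y ← -2.100000 + 0.17·(-2.292000) = -2.489640
x=0.170000, y=-2.489640: f=-2.767361 → y ← -2.489640 + 0.17·(-2.767361) = -2.960091
x=0.340000, y=-2.960091: f=-3.341311 → y ← -2.960091 + 0.17·(-3.341311) = -3.528114
x=0.510000, y=-3.528114: f=-4.034299 → y ← -3.528114 + 0.17·(-4.034299) = -4.213945
x=0.680000, y=-4.213945: f=-4.871013 → y ← -4.213945 + 0.17·(-4.871013) = -5.042017
y(0.85) ≈ -5.0420

-5.0420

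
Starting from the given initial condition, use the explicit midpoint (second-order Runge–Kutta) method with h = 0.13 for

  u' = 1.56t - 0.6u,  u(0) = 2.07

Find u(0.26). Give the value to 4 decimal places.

1.8220

Midpoint: k1 = f(t_n, u_n); k2 = f(t_n + h/2, u_n + (h/2)·k1); u_{n+1} = u_n + h·k2.
t=0.000000, u=2.070000:
  k1 = f(0.000000, 2.070000) = -1.242000
  k2 = f(0.065000, 1.989270) = -1.092162
  u ← 2.070000 + 0.13·(-1.092162) = 1.928019
t=0.130000, u=1.928019:
  k1 = f(0.130000, 1.928019) = -0.954011
  k2 = f(0.195000, 1.866008) = -0.815405
  u ← 1.928019 + 0.13·(-0.815405) = 1.822016
u(0.26) ≈ 1.8220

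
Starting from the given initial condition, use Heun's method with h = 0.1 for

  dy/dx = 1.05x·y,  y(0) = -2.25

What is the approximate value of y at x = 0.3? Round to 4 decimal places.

-2.3588

Heun: k1 = f(x_n, y_n); k2 = f(x_n + h, y_n + h·k1); y_{n+1} = y_n + (h/2)·(k1 + k2).
x=0.000000, y=-2.250000:
  k1 = f(0.000000, -2.250000) = 0.000000
  k2 = f(0.100000, -2.250000) = -0.236250
  y ← -2.250000 + (0.1/2)·(0.000000 + (-0.236250)) = -2.261813
x=0.100000, y=-2.261813:
  k1 = f(0.100000, -2.261813) = -0.237490
  k2 = f(0.200000, -2.285562) = -0.479968
  y ← -2.261813 + (0.1/2)·(-0.237490 + (-0.479968)) = -2.297685
x=0.200000, y=-2.297685:
  k1 = f(0.200000, -2.297685) = -0.482514
  k2 = f(0.300000, -2.345937) = -0.738970
  y ← -2.297685 + (0.1/2)·(-0.482514 + (-0.738970)) = -2.358760
y(0.3) ≈ -2.3588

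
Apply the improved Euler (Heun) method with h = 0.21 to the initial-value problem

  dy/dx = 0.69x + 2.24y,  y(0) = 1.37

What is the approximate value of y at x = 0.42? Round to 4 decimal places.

Heun: k1 = f(x_n, y_n); k2 = f(x_n + h, y_n + h·k1); y_{n+1} = y_n + (h/2)·(k1 + k2).
x=0.000000, y=1.370000:
  k1 = f(0.000000, 1.370000) = 3.068800
  k2 = f(0.210000, 2.014448) = 4.657264
  y ← 1.370000 + (0.21/2)·(3.068800 + 4.657264) = 2.181237
x=0.210000, y=2.181237:
  k1 = f(0.210000, 2.181237) = 5.030870
  k2 = f(0.420000, 3.237719) = 7.542291
  y ← 2.181237 + (0.21/2)·(5.030870 + 7.542291) = 3.501419
y(0.42) ≈ 3.5014

3.5014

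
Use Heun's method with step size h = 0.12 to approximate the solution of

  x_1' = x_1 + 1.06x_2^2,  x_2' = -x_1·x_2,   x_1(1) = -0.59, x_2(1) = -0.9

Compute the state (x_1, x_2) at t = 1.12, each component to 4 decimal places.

Heun on (x_1,x_2): k1 = f(t_n, state_n); k2 = f(t_n + h, state_n + h·k1); state_{n+1} = state_n + (h/2)·(k1 + k2).
1.000000: (-0.590000, -0.900000)
  k1 = (0.268600, -0.531000)
  predictor → (-0.557768, -0.963720)
  k2 = (0.426714, -0.537532)
  → (-0.548281, -0.964112)
(x_1(1.12), x_2(1.12)) ≈ (-0.5483, -0.9641)

-0.5483, -0.9641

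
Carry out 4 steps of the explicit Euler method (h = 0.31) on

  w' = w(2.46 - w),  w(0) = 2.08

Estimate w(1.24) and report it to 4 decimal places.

2.4577

Euler: w_{n+1} = w_n + h·f(x_n, w_n).
x=0.000000, w=2.080000: f=0.790400 → w ← 2.080000 + 0.31·0.790400 = 2.325024
x=0.310000, w=2.325024: f=0.313822 → w ← 2.325024 + 0.31·0.313822 = 2.422309
x=0.620000, w=2.422309: f=0.091299 → w ← 2.422309 + 0.31·0.091299 = 2.450612
x=0.930000, w=2.450612: f=0.023007 → w ← 2.450612 + 0.31·0.023007 = 2.457744
w(1.24) ≈ 2.4577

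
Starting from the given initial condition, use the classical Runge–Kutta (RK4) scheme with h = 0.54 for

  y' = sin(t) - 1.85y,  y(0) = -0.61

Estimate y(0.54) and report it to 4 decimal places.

-0.1226

RK4: k1 = f(t_n, y_n); k2 = f(t_n + h/2, y_n + (h/2)·k1); k3 = f(t_n + h/2, y_n + (h/2)·k2); k4 = f(t_n + h, y_n + h·k3); y_{n+1} = y_n + (h/6)·(k1 + 2k2 + 2k3 + k4).
t=0.000000, y=-0.610000:
  k1 = f(0.000000, -0.610000) = 1.128500
  k2 = f(0.270000, -0.305305) = 0.831546
  k3 = f(0.270000, -0.385483) = 0.979874
  k4 = f(0.540000, -0.080868) = 0.663741
  y ← -0.610000 + (0.54/6)·(k1 + 2k2 + 2k3 + k4) = -0.122643
y(0.54) ≈ -0.1226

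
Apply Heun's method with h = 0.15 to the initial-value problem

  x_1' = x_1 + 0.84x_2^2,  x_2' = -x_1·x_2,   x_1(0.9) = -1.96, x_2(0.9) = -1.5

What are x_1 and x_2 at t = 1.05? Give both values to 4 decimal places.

-1.8757, -2.0074

Heun on (x_1,x_2): k1 = f(t_n, state_n); k2 = f(t_n + h, state_n + h·k1); state_{n+1} = state_n + (h/2)·(k1 + k2).
0.900000: (-1.960000, -1.500000)
  k1 = (-0.070000, -2.940000)
  predictor → (-1.970500, -1.941000)
  k2 = (1.194184, -3.824740)
  → (-1.875686, -2.007356)
(x_1(1.05), x_2(1.05)) ≈ (-1.8757, -2.0074)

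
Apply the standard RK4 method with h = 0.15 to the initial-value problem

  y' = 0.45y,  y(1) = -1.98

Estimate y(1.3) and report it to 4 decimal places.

RK4: k1 = f(x_n, y_n); k2 = f(x_n + h/2, y_n + (h/2)·k1); k3 = f(x_n + h/2, y_n + (h/2)·k2); k4 = f(x_n + h, y_n + h·k3); y_{n+1} = y_n + (h/6)·(k1 + 2k2 + 2k3 + k4).
x=1.000000, y=-1.980000:
  k1 = f(1.000000, -1.980000) = -0.891000
  k2 = f(1.075000, -2.046825) = -0.921071
  k3 = f(1.075000, -2.049080) = -0.922086
  k4 = f(1.150000, -2.118313) = -0.953241
  y ← -1.980000 + (0.15/6)·(k1 + 2k2 + 2k3 + k4) = -2.118264
x=1.150000, y=-2.118264:
  k1 = f(1.150000, -2.118264) = -0.953219
  k2 = f(1.225000, -2.189755) = -0.985390
  k3 = f(1.225000, -2.192168) = -0.986476
  k4 = f(1.300000, -2.266235) = -1.019806
  y ← -2.118264 + (0.15/6)·(k1 + 2k2 + 2k3 + k4) = -2.266183
y(1.3) ≈ -2.2662

-2.2662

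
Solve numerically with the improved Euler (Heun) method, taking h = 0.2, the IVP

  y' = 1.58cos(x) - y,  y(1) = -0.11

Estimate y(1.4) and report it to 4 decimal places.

Heun: k1 = f(x_n, y_n); k2 = f(x_n + h, y_n + h·k1); y_{n+1} = y_n + (h/2)·(k1 + k2).
x=1.000000, y=-0.110000:
  k1 = f(1.000000, -0.110000) = 0.963678
  k2 = f(1.200000, 0.082736) = 0.489790
  y ← -0.110000 + (0.2/2)·(0.963678 + 0.489790) = 0.035347
x=1.200000, y=0.035347:
  k1 = f(1.200000, 0.035347) = 0.537179
  k2 = f(1.400000, 0.142782) = 0.125766
  y ← 0.035347 + (0.2/2)·(0.537179 + 0.125766) = 0.101641
y(1.4) ≈ 0.1016

0.1016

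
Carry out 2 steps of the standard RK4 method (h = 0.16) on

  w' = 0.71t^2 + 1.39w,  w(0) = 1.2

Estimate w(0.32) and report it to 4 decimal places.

RK4: k1 = f(t_n, w_n); k2 = f(t_n + h/2, w_n + (h/2)·k1); k3 = f(t_n + h/2, w_n + (h/2)·k2); k4 = f(t_n + h, w_n + h·k3); w_{n+1} = w_n + (h/6)·(k1 + 2k2 + 2k3 + k4).
t=0.000000, w=1.200000:
  k1 = f(0.000000, 1.200000) = 1.668000
  k2 = f(0.080000, 1.333440) = 1.858026
  k3 = f(0.080000, 1.348642) = 1.879156
  k4 = f(0.160000, 1.500665) = 2.104100
  w ← 1.200000 + (0.16/6)·(k1 + 2k2 + 2k3 + k4) = 1.499906
t=0.160000, w=1.499906:
  k1 = f(0.160000, 1.499906) = 2.103045
  k2 = f(0.240000, 1.668149) = 2.359624
  k3 = f(0.240000, 1.688676) = 2.388155
  k4 = f(0.320000, 1.882011) = 2.688699
  w ← 1.499906 + (0.16/6)·(k1 + 2k2 + 2k3 + k4) = 1.880900
w(0.32) ≈ 1.8809

1.8809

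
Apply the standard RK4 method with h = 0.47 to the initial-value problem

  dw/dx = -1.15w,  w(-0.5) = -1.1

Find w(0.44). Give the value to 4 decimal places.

RK4: k1 = f(x_n, w_n); k2 = f(x_n + h/2, w_n + (h/2)·k1); k3 = f(x_n + h/2, w_n + (h/2)·k2); k4 = f(x_n + h, w_n + h·k3); w_{n+1} = w_n + (h/6)·(k1 + 2k2 + 2k3 + k4).
x=-0.500000, w=-1.100000:
  k1 = f(-0.500000, -1.100000) = 1.265000
  k2 = f(-0.265000, -0.802725) = 0.923134
  k3 = f(-0.265000, -0.883064) = 1.015523
  k4 = f(-0.030000, -0.622704) = 0.716110
  w ← -1.100000 + (0.47/6)·(k1 + 2k2 + 2k3 + k4) = -0.641090
x=-0.030000, w=-0.641090:
  k1 = f(-0.030000, -0.641090) = 0.737254
  k2 = f(0.205000, -0.467836) = 0.538011
  k3 = f(0.205000, -0.514658) = 0.591856
  k4 = f(0.440000, -0.362918) = 0.417355
  w ← -0.641090 + (0.47/6)·(k1 + 2k2 + 2k3 + k4) = -0.373633
w(0.44) ≈ -0.3736

-0.3736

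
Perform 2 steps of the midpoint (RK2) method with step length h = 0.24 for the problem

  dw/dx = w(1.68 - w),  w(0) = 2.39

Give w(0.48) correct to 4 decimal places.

1.9645

Midpoint: k1 = f(x_n, w_n); k2 = f(x_n + h/2, w_n + (h/2)·k1); w_{n+1} = w_n + h·k2.
x=0.000000, w=2.390000:
  k1 = f(0.000000, 2.390000) = -1.696900
  k2 = f(0.120000, 2.186372) = -1.107118
  w ← 2.390000 + 0.24·(-1.107118) = 2.124292
x=0.240000, w=2.124292:
  k1 = f(0.240000, 2.124292) = -0.943805
  k2 = f(0.360000, 2.011035) = -0.665723
  w ← 2.124292 + 0.24·(-0.665723) = 1.964518
w(0.48) ≈ 1.9645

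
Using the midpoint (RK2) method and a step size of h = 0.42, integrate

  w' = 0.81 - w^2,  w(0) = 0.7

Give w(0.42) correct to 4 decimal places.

0.7930

Midpoint: k1 = f(x_n, w_n); k2 = f(x_n + h/2, w_n + (h/2)·k1); w_{n+1} = w_n + h·k2.
x=0.000000, w=0.700000:
  k1 = f(0.000000, 0.700000) = 0.320000
  k2 = f(0.210000, 0.767200) = 0.221404
  w ← 0.700000 + 0.42·0.221404 = 0.792990
w(0.42) ≈ 0.7930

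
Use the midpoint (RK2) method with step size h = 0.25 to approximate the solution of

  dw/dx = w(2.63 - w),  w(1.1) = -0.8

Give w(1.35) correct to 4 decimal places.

Midpoint: k1 = f(x_n, w_n); k2 = f(x_n + h/2, w_n + (h/2)·k1); w_{n+1} = w_n + h·k2.
x=1.100000, w=-0.800000:
  k1 = f(1.100000, -0.800000) = -2.744000
  k2 = f(1.225000, -1.143000) = -4.312539
  w ← -0.800000 + 0.25·(-4.312539) = -1.878135
w(1.35) ≈ -1.8781

-1.8781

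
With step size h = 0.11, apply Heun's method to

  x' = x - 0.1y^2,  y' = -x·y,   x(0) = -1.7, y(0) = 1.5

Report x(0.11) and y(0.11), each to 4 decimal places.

Heun on (x,y): k1 = f(s_n, state_n); k2 = f(s_n + h, state_n + h·k1); state_{n+1} = state_n + (h/2)·(k1 + k2).
0.000000: (-1.700000, 1.500000)
  k1 = (-1.925000, 2.550000)
  predictor → (-1.911750, 1.780500)
  k2 = (-2.228768, 3.403871)
  → (-1.928457, 1.827463)
(x(0.11), y(0.11)) ≈ (-1.9285, 1.8275)

-1.9285, 1.8275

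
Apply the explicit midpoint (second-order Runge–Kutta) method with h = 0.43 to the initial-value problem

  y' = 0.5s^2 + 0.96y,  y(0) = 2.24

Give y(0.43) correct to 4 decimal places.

Midpoint: k1 = f(s_n, y_n); k2 = f(s_n + h/2, y_n + (h/2)·k1); y_{n+1} = y_n + h·k2.
s=0.000000, y=2.240000:
  k1 = f(0.000000, 2.240000) = 2.150400
  k2 = f(0.215000, 2.702336) = 2.617355
  y ← 2.240000 + 0.43·2.617355 = 3.365463
y(0.43) ≈ 3.3655

3.3655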